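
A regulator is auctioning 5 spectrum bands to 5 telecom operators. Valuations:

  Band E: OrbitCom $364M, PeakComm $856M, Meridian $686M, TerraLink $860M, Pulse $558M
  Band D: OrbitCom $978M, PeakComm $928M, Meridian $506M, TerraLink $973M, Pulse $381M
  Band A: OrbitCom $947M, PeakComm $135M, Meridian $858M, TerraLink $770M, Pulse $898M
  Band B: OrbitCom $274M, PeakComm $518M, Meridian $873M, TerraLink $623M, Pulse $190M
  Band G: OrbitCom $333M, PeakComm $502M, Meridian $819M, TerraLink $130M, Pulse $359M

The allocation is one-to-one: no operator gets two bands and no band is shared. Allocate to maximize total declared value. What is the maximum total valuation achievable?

Maximum total: $4174M

Optimal: OrbitCom→Band D ($978M), PeakComm→Band E ($856M), Meridian→Band G ($819M), TerraLink→Band B ($623M), Pulse→Band A ($898M) — total 978+856+819+623+898 = $4174M.
Max-entry greedy (repeatedly take the single best remaining cell) gives $4111M, worse by 63.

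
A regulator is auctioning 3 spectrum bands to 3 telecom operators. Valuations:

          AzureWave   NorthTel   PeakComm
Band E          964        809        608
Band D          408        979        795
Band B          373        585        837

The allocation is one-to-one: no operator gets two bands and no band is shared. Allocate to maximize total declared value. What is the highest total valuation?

This is the linear assignment problem.
Optimal: AzureWave→Band E ($964M), NorthTel→Band D ($979M), PeakComm→Band B ($837M) — total 964+979+837 = $2780M.
Next-best assignment: AzureWave→Band E, NorthTel→Band B, PeakComm→Band D = $2344M.
No other one-to-one assignment exceeds $2780M.

Max total: $2780M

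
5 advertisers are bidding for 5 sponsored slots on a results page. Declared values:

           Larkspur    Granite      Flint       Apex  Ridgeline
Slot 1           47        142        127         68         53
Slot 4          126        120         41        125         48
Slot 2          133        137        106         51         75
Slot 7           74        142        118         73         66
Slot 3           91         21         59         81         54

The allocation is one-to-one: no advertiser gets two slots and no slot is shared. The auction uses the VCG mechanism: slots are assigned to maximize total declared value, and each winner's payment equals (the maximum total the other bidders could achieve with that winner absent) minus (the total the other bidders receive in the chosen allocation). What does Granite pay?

Efficient allocation: Larkspur→Slot 2 ($133), Granite→Slot 7 ($142), Flint→Slot 1 ($127), Apex→Slot 4 ($125), Ridgeline→Slot 3 ($54); total welfare W = $581.
Granite receives Slot 7 at value $142, so the others get W − 142 = $439.
Without Granite: best allocation of the remaining 4 bidders over all 5 slots is Larkspur→Slot 2 ($133), Flint→Slot 1 ($127), Apex→Slot 4 ($125), Ridgeline→Slot 7 ($66), total $451.
VCG payment = (others' best without Granite) − (others' welfare with Granite) = 451 − 439 = $12.

Granite pays $12.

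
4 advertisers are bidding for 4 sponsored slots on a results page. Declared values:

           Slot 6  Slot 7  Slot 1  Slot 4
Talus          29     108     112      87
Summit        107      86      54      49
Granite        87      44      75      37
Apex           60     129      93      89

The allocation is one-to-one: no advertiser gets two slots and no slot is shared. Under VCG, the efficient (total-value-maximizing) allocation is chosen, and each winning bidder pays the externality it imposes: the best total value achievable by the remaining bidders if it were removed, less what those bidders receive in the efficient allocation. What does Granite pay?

Granite pays $25.

Efficient allocation: Talus→Slot 4 ($87), Summit→Slot 6 ($107), Granite→Slot 1 ($75), Apex→Slot 7 ($129); total welfare W = $398.
Granite receives Slot 1 at value $75, so the others get W − 75 = $323.
Without Granite: best allocation of the remaining 3 bidders over all 4 slots is Talus→Slot 1 ($112), Summit→Slot 6 ($107), Apex→Slot 7 ($129), total $348.
VCG payment = (others' best without Granite) − (others' welfare with Granite) = 348 − 323 = $25.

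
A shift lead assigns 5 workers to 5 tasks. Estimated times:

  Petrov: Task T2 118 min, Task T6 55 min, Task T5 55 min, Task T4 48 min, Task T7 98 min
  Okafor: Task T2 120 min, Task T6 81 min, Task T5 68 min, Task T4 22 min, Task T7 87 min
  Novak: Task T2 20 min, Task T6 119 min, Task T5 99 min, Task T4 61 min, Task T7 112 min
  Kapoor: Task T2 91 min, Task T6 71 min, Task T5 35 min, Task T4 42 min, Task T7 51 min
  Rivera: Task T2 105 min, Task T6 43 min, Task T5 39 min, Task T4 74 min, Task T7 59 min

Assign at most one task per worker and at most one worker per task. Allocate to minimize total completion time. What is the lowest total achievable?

Optimal: Petrov→Task T6 (55 min), Okafor→Task T4 (22 min), Novak→Task T2 (20 min), Kapoor→Task T7 (51 min), Rivera→Task T5 (39 min) — total 55+22+20+51+39 = 187 min.
Min-entry greedy (repeatedly take the single cheapest remaining cell) gives 218 min, worse by 31.
Next-best assignment: Petrov→Task T6, Okafor→Task T4, Novak→Task T2, Kapoor→Task T5, Rivera→Task T7 = 191 min.
Swapping Petrov↔Kapoor (Petrov→Task T7 98 min, Kapoor→Task T6 71 min) adds 63.

Min total: 187 min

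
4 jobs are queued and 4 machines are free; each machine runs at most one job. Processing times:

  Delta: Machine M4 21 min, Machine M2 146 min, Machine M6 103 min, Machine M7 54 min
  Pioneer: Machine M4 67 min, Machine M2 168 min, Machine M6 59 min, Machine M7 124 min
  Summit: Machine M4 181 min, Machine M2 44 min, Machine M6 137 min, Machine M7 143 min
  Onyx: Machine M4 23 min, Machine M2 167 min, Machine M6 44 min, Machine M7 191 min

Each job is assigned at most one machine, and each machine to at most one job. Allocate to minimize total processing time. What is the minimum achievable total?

Optimal: Delta→Machine M7 (54 min), Pioneer→Machine M6 (59 min), Summit→Machine M2 (44 min), Onyx→Machine M4 (23 min) — total 54+59+44+23 = 180 min.
Min-entry greedy (repeatedly take the single cheapest remaining cell) gives 233 min, worse by 53.
Swapping Onyx↔Pioneer (Onyx→Machine M6 44 min, Pioneer→Machine M4 67 min) adds 29.
Checked against all permutations: 180 min is optimal.

Min total: 180 min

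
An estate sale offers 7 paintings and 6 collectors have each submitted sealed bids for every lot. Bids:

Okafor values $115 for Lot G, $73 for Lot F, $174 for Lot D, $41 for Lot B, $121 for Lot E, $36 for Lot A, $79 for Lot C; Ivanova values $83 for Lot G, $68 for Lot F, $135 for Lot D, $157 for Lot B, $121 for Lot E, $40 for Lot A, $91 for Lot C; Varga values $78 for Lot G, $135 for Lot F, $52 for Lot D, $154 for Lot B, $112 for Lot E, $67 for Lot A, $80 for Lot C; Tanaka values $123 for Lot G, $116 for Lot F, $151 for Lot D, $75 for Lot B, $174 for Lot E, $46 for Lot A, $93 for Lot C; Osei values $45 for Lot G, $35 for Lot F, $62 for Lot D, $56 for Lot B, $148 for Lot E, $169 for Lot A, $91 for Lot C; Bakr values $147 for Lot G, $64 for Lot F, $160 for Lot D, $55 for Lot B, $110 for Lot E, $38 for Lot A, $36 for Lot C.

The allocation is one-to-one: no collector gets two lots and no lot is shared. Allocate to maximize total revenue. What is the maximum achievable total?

Treat this as an assignment problem: match each collector to one lot.
Optimal: Okafor→Lot D ($174), Ivanova→Lot B ($157), Varga→Lot F ($135), Tanaka→Lot E ($174), Osei→Lot A ($169), Bakr→Lot G ($147) — total 174+157+135+174+169+147 = $956.

Max total: $956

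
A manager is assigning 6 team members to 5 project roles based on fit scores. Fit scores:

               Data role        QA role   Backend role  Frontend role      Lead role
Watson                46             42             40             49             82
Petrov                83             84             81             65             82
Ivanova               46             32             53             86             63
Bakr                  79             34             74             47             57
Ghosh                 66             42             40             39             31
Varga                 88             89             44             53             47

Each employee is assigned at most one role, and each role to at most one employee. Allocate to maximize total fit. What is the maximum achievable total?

Optimal: Bakr→Data role (79 pts), Varga→QA role (89 pts), Petrov→Backend role (81 pts), Ivanova→Frontend role (86 pts), Watson→Lead role (82 pts) — total 79+89+81+86+82 = 417 pts.
Row-greedy (each employee in turn takes its best remaining role) gives 371 pts, worse by 46.
Next-best assignment: Petrov→Data role, Varga→QA role, Bakr→Backend role, Ivanova→Frontend role, Watson→Lead role = 414 pts.

Maximum total: 417 pts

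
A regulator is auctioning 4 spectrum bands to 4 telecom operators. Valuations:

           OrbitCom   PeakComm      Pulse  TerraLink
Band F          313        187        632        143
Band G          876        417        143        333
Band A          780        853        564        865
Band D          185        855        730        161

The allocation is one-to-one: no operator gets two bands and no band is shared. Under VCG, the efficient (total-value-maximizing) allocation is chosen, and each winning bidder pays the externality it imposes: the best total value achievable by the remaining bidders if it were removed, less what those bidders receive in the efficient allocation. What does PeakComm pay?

Efficient allocation: OrbitCom→Band G ($876M), PeakComm→Band D ($855M), Pulse→Band F ($632M), TerraLink→Band A ($865M); total welfare W = $3228M.
PeakComm receives Band D at value $855M, so the others get W − 855 = $2373M.
Without PeakComm: best allocation of the remaining 3 bidders over all 4 bands is OrbitCom→Band G ($876M), Pulse→Band D ($730M), TerraLink→Band A ($865M), total $2471M.
VCG payment = (others' best without PeakComm) − (others' welfare with PeakComm) = 2471 − 2373 = $98M.

PeakComm pays $98M.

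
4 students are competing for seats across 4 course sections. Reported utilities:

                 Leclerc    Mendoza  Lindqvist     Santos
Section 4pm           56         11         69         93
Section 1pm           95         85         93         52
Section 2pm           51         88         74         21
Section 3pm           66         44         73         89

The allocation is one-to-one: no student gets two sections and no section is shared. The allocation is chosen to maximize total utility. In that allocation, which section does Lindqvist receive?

Treat this as an assignment problem: match each student to one section.
Optimal: Leclerc→Section 1pm (95 points), Mendoza→Section 2pm (88 points), Lindqvist→Section 3pm (73 points), Santos→Section 4pm (93 points) — total 95+88+73+93 = 349 points.
Swapping Mendoza↔Santos (Mendoza→Section 4pm 11 points, Santos→Section 2pm 21 points) loses 149.
Lindqvist's own top section is Section 1pm (93 points), but forcing Lindqvist→Section 1pm and reassigning the rest optimally gives only 340 points — worse by 9.

Lindqvist receives Section 3pm.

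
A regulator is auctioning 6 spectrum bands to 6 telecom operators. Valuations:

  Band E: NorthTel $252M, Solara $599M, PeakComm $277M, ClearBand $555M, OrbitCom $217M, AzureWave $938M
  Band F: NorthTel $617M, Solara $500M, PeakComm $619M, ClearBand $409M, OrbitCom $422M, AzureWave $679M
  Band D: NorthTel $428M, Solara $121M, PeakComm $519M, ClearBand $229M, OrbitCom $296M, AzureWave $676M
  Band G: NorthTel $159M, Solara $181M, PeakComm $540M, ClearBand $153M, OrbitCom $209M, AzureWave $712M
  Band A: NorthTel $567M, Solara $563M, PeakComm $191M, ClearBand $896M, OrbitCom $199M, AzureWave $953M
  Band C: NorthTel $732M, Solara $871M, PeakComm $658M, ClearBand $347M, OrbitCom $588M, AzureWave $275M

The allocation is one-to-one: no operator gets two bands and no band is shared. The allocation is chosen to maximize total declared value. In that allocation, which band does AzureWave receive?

This is the linear assignment problem.
Optimal: NorthTel→Band F ($617M), Solara→Band C ($871M), PeakComm→Band G ($540M), ClearBand→Band A ($896M), OrbitCom→Band D ($296M), AzureWave→Band E ($938M) — total 617+871+540+896+296+938 = $4158M.
Row-greedy (each operator in turn takes its best remaining band) gives $3854M, worse by 304.
Next-best assignment: NorthTel→Band D, Solara→Band C, PeakComm→Band G, ClearBand→Band A, OrbitCom→Band F, AzureWave→Band E = $4095M.
No other one-to-one assignment exceeds $4158M.
AzureWave's own top band is Band A ($953M), but forcing AzureWave→Band A and reassigning the rest optimally gives only $3832M — worse by 326.

AzureWave receives Band E.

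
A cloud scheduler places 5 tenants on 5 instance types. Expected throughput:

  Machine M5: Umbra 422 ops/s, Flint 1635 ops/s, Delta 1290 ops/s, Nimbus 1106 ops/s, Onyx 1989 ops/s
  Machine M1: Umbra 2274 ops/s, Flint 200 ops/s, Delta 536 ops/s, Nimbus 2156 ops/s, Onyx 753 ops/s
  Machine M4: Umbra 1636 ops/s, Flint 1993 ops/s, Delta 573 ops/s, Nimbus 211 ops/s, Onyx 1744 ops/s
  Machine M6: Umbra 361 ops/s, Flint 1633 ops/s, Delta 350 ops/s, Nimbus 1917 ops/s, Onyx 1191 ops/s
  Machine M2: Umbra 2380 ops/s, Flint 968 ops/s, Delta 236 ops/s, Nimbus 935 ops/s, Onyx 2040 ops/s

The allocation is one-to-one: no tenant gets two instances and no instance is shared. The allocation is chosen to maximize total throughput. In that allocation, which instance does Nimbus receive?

Optimal: Umbra→Machine M1 (2274 ops/s), Flint→Machine M4 (1993 ops/s), Delta→Machine M5 (1290 ops/s), Nimbus→Machine M6 (1917 ops/s), Onyx→Machine M2 (2040 ops/s) — total 2274+1993+1290+1917+2040 = 9514 ops/s.
Row-greedy (each tenant in turn takes its best remaining instance) gives 9010 ops/s, worse by 504.
Next-best assignment: Umbra→Machine M2, Flint→Machine M6, Delta→Machine M5, Nimbus→Machine M1, Onyx→Machine M4 = 9203 ops/s.
Swapping Flint↔Onyx (Flint→Machine M2 968 ops/s, Onyx→Machine M4 1744 ops/s) loses 1321.
Nimbus's own top instance is Machine M1 (2156 ops/s), but forcing Nimbus→Machine M1 and reassigning the rest optimally gives only 9203 ops/s — worse by 311.

Nimbus receives Machine M6.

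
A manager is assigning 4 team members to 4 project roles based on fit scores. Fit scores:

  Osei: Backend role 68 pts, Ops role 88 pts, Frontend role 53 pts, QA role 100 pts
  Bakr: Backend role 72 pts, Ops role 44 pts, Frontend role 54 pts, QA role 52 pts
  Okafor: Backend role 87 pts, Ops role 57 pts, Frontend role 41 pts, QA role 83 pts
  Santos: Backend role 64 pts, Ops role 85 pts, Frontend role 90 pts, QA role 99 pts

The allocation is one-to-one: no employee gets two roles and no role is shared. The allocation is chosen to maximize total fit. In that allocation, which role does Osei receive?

Osei receives Ops role.

Optimal: Osei→Ops role (88 pts), Bakr→Backend role (72 pts), Okafor→QA role (83 pts), Santos→Frontend role (90 pts) — total 88+72+83+90 = 333 pts.
Max-entry greedy (repeatedly take the single best remaining cell) gives 321 pts, worse by 12.
Next-best assignment: Osei→Ops role, Bakr→Frontend role, Okafor→Backend role, Santos→QA role = 328 pts.
No other one-to-one assignment exceeds 333 pts.
Osei's own top role is QA role (100 pts), but forcing Osei→QA role and reassigning the rest optimally gives only 326 pts — worse by 7.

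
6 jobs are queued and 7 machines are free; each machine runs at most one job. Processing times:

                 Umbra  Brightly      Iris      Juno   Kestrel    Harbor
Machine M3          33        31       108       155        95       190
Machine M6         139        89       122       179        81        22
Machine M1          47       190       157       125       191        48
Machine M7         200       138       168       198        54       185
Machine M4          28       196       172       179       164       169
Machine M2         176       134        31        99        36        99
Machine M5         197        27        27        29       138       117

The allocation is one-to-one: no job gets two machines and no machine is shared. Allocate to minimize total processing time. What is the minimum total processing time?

Minimum total: 195 min

This is a one-to-one assignment (minimum-cost bipartite matching).
Optimal: Umbra→Machine M4 (28 min), Brightly→Machine M3 (31 min), Iris→Machine M2 (31 min), Juno→Machine M5 (29 min), Kestrel→Machine M7 (54 min), Harbor→Machine M6 (22 min) — total 28+31+31+29+54+22 = 195 min.
Column-greedy (each machine in turn goes to its cheapest remaining job) gives 425 min, worse by 230.
Every other assignment is strictly worse.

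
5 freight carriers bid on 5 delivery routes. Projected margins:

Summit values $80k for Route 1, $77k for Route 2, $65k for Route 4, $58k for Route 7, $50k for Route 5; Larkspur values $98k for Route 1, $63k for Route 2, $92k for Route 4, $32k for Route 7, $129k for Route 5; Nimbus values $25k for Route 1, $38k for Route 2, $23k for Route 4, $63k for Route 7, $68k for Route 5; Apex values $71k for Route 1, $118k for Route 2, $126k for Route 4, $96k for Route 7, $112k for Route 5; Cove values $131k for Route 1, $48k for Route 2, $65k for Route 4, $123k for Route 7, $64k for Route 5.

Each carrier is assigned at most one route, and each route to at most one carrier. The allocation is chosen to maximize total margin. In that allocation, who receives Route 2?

Summit receives Route 2.

Optimal: Summit→Route 2 ($77k), Larkspur→Route 5 ($129k), Nimbus→Route 7 ($63k), Apex→Route 4 ($126k), Cove→Route 1 ($131k) — total 77+129+63+126+131 = $526k.
Column-greedy (each route in turn goes to its best remaining carrier) gives $454k, worse by 72.
No other one-to-one assignment exceeds $526k.
Summit's own top route is Route 1 ($80k), but forcing Summit→Route 1 and reassigning the rest optimally gives only $496k — worse by 30.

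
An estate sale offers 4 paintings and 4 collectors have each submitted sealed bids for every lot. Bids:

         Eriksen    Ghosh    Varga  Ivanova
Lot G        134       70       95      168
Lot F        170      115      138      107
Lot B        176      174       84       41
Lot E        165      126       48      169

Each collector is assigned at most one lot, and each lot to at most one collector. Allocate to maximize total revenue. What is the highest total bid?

Maximum total: $645

This is the linear assignment problem.
Optimal: Eriksen→Lot E ($165), Ghosh→Lot B ($174), Varga→Lot F ($138), Ivanova→Lot G ($168) — total 165+174+138+168 = $645.
Row-greedy (each collector in turn takes its best remaining lot) gives $608, worse by 37.
Next-best assignment: Eriksen→Lot G, Ghosh→Lot B, Varga→Lot F, Ivanova→Lot E = $615.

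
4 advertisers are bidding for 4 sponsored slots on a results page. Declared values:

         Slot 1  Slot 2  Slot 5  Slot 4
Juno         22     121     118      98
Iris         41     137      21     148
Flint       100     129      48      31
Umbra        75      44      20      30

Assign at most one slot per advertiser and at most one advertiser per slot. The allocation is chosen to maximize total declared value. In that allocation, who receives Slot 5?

Optimal: Juno→Slot 5 ($118), Iris→Slot 4 ($148), Flint→Slot 2 ($129), Umbra→Slot 1 ($75) — total 118+148+129+75 = $470.
Juno's own top slot is Slot 2 ($121), but forcing Juno→Slot 2 and reassigning the rest optimally gives only $392 — worse by 78.

Juno receives Slot 5.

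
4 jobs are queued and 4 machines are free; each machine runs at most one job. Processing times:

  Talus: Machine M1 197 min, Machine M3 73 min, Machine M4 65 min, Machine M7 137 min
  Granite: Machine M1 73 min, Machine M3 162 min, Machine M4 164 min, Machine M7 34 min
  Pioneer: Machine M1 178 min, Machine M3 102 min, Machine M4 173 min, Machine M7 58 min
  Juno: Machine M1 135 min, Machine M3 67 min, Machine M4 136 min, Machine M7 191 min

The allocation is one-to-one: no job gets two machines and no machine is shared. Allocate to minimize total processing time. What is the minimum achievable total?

Optimal: Talus→Machine M4 (65 min), Granite→Machine M1 (73 min), Pioneer→Machine M7 (58 min), Juno→Machine M3 (67 min) — total 65+73+58+67 = 263 min.
Row-greedy (each job in turn takes its cheapest remaining machine) gives 336 min, worse by 73.
Next-best assignment: Talus→Machine M4, Granite→Machine M7, Pioneer→Machine M3, Juno→Machine M1 = 336 min.
Swapping Talus↔Pioneer (Talus→Machine M7 137 min, Pioneer→Machine M4 173 min) adds 187.

Min total: 263 min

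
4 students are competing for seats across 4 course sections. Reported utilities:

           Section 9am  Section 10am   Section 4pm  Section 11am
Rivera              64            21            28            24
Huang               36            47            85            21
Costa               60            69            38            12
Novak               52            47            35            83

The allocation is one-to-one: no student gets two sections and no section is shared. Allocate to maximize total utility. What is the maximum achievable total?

Max total: 301 points

This is a one-to-one assignment (maximum-weight bipartite matching).
Optimal: Rivera→Section 9am (64 points), Huang→Section 4pm (85 points), Costa→Section 10am (69 points), Novak→Section 11am (83 points) — total 64+85+69+83 = 301 points.
Next-best assignment: Rivera→Section 10am, Huang→Section 4pm, Costa→Section 9am, Novak→Section 11am = 249 points.
Checked against all permutations: 301 points is optimal.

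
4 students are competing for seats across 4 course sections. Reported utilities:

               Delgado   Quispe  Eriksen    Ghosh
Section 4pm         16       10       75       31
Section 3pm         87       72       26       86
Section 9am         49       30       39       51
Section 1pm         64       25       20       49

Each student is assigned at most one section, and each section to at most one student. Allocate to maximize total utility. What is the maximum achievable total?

Optimal: Delgado→Section 1pm (64 points), Quispe→Section 3pm (72 points), Eriksen→Section 4pm (75 points), Ghosh→Section 9am (51 points) — total 64+72+75+51 = 262 points.
Column-greedy (each section in turn goes to its best remaining student) gives 238 points, worse by 24.

Maximum total: 262 points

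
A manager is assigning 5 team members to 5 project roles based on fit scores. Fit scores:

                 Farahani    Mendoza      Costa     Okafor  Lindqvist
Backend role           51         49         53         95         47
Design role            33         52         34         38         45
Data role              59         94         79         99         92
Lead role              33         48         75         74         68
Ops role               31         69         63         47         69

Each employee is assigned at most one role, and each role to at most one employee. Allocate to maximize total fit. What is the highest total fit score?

Optimal: Farahani→Design role (33 pts), Mendoza→Data role (94 pts), Costa→Lead role (75 pts), Okafor→Backend role (95 pts), Lindqvist→Ops role (69 pts) — total 33+94+75+95+69 = 366 pts.
Max-entry greedy (repeatedly take the single best remaining cell) gives 339 pts, worse by 27.
Next-best assignment: Farahani→Design role, Mendoza→Ops role, Costa→Lead role, Okafor→Backend role, Lindqvist→Data role = 364 pts.
Swapping Mendoza↔Okafor (Mendoza→Backend role 49 pts, Okafor→Data role 99 pts) loses 41.
Every other assignment is strictly worse.

Max total: 366 pts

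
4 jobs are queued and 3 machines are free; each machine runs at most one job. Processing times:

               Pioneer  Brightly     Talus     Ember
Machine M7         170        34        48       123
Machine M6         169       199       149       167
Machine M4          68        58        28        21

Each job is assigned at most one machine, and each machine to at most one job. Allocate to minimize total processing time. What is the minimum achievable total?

Optimal: Brightly→Machine M7 (34 min), Talus→Machine M6 (149 min), Ember→Machine M4 (21 min) — total 34+149+21 = 204 min.
Row-greedy (each job in turn takes its cheapest remaining machine) gives 251 min, worse by 47.
Next-best assignment: Brightly→Machine M7, Pioneer→Machine M6, Ember→Machine M4 = 224 min.

Minimum total: 204 min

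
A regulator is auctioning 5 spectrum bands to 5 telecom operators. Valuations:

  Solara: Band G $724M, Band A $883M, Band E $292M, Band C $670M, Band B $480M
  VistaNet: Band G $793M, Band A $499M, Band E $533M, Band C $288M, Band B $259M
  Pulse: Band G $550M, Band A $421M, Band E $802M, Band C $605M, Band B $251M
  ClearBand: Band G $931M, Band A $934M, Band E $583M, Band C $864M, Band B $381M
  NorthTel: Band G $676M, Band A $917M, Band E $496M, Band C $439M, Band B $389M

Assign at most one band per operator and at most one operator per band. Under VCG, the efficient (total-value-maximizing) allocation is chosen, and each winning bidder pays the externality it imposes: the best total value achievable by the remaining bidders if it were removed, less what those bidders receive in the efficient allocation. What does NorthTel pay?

Efficient allocation: Solara→Band B ($480M), VistaNet→Band G ($793M), Pulse→Band E ($802M), ClearBand→Band C ($864M), NorthTel→Band A ($917M); total welfare W = $3856M.
NorthTel receives Band A at value $917M, so the others get W − 917 = $2939M.
Without NorthTel: best allocation of the remaining 4 bidders over all 5 bands is Solara→Band A ($883M), VistaNet→Band G ($793M), Pulse→Band E ($802M), ClearBand→Band C ($864M), total $3342M.
VCG payment = (others' best without NorthTel) − (others' welfare with NorthTel) = 3342 − 2939 = $403M.

NorthTel pays $403M.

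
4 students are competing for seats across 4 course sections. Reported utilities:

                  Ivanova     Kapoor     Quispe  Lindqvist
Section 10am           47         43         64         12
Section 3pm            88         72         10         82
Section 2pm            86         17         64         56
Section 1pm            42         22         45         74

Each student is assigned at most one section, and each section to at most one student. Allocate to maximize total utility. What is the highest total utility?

Max total: 296 points

Treat this as an assignment problem: match each student to one section.
Optimal: Ivanova→Section 2pm (86 points), Kapoor→Section 3pm (72 points), Quispe→Section 10am (64 points), Lindqvist→Section 1pm (74 points) — total 86+72+64+74 = 296 points.
Row-greedy (each student in turn takes its best remaining section) gives 269 points, worse by 27.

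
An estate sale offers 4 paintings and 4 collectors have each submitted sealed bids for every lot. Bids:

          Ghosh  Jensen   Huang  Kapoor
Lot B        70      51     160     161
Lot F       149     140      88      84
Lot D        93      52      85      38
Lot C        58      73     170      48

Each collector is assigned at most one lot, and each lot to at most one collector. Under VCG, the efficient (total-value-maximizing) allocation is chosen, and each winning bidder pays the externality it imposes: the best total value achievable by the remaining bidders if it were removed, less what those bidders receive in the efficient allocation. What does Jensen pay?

Efficient allocation: Ghosh→Lot D ($93), Jensen→Lot F ($140), Huang→Lot C ($170), Kapoor→Lot B ($161); total welfare W = $564.
Jensen receives Lot F at value $140, so the others get W − 140 = $424.
Without Jensen: best allocation of the remaining 3 bidders over all 4 lots is Ghosh→Lot F ($149), Huang→Lot C ($170), Kapoor→Lot B ($161), total $480.
VCG payment = (others' best without Jensen) − (others' welfare with Jensen) = 480 − 424 = $56.

Jensen pays $56.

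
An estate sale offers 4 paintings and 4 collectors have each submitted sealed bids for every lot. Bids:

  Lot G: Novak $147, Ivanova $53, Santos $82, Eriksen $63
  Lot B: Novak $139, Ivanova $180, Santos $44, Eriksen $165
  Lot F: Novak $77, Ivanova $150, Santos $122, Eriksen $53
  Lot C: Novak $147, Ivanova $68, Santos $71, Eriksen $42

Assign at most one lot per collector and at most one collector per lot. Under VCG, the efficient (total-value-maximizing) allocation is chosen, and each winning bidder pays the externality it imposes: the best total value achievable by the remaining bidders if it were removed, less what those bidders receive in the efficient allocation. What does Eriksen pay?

Eriksen pays $70.

Efficient allocation: Novak→Lot C ($147), Ivanova→Lot F ($150), Santos→Lot G ($82), Eriksen→Lot B ($165); total welfare W = $544.
Eriksen receives Lot B at value $165, so the others get W − 165 = $379.
Without Eriksen: best allocation of the remaining 3 bidders over all 4 lots is Novak→Lot G ($147), Ivanova→Lot B ($180), Santos→Lot F ($122), total $449.
VCG payment = (others' best without Eriksen) − (others' welfare with Eriksen) = 449 − 379 = $70.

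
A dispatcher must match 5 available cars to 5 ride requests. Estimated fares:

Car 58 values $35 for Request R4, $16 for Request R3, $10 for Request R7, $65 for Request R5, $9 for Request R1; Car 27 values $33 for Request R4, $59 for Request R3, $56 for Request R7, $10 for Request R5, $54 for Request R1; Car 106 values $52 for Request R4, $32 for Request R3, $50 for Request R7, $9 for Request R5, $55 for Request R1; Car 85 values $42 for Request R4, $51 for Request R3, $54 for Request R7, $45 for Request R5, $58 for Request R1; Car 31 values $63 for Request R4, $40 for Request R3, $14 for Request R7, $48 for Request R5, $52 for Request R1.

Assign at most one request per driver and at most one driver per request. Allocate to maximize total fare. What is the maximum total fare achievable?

Max total: $296

This is the linear assignment problem.
Optimal: Car 58→Request R5 ($65), Car 27→Request R3 ($59), Car 106→Request R1 ($55), Car 85→Request R7 ($54), Car 31→Request R4 ($63) — total 65+59+55+54+63 = $296.
Max-entry greedy (repeatedly take the single best remaining cell) gives $295, worse by 1.
Next-best assignment: Car 58→Request R5, Car 27→Request R3, Car 106→Request R7, Car 85→Request R1, Car 31→Request R4 = $295.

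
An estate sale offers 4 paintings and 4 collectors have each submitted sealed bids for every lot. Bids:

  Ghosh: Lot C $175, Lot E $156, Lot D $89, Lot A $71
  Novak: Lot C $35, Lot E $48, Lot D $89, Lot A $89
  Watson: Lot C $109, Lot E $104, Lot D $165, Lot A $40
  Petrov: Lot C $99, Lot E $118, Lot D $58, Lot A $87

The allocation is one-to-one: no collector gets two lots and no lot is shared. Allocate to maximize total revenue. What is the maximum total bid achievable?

Maximum total: $547

This is a one-to-one assignment (maximum-weight bipartite matching).
Optimal: Ghosh→Lot C ($175), Novak→Lot A ($89), Watson→Lot D ($165), Petrov→Lot E ($118) — total 175+89+165+118 = $547.
Row-greedy (each collector in turn takes its best remaining lot) gives $455, worse by 92.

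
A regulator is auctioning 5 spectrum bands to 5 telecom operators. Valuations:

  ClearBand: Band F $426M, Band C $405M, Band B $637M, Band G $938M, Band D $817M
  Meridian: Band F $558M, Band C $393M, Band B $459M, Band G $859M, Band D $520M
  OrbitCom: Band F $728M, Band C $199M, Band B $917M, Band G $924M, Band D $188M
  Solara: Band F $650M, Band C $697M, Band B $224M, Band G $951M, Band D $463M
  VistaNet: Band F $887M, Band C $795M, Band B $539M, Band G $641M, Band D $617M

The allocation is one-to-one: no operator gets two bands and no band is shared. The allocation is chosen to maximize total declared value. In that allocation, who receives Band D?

Treat this as an assignment problem: match each operator to one band.
Optimal: ClearBand→Band D ($817M), Meridian→Band G ($859M), OrbitCom→Band B ($917M), Solara→Band C ($697M), VistaNet→Band F ($887M) — total 817+859+917+697+887 = $4177M.
Max-entry greedy (repeatedly take the single best remaining cell) gives $3965M, worse by 212.
Next-best assignment: ClearBand→Band D, Meridian→Band F, OrbitCom→Band B, Solara→Band G, VistaNet→Band C = $4038M.
ClearBand's own top band is Band G ($938M), but forcing ClearBand→Band G and reassigning the rest optimally gives only $3959M — worse by 218.

ClearBand receives Band D.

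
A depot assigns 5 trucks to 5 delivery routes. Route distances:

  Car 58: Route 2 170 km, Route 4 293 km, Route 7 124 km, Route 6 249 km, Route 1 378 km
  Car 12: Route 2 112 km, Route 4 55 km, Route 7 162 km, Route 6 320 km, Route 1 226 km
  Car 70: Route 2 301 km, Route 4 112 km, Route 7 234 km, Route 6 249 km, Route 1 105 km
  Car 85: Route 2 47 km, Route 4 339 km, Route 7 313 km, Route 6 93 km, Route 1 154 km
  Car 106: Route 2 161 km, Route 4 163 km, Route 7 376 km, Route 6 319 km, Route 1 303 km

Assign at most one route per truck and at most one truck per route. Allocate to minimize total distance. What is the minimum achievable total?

Min total: 538 km

Optimal: Car 58→Route 7 (124 km), Car 12→Route 4 (55 km), Car 70→Route 1 (105 km), Car 85→Route 6 (93 km), Car 106→Route 2 (161 km) — total 124+55+105+93+161 = 538 km.
Column-greedy (each route in turn goes to its cheapest remaining truck) gives 778 km, worse by 240.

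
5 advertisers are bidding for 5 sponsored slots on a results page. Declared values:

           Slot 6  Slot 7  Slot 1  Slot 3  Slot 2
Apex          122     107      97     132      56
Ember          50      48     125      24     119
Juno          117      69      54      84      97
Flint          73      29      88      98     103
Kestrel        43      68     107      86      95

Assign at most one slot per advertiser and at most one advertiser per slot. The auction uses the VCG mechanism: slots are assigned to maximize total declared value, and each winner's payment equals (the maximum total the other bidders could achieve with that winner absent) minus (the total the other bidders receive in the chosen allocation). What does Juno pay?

Juno pays $15.

Efficient allocation: Apex→Slot 7 ($107), Ember→Slot 2 ($119), Juno→Slot 6 ($117), Flint→Slot 3 ($98), Kestrel→Slot 1 ($107); total welfare W = $548.
Juno receives Slot 6 at value $117, so the others get W − 117 = $431.
Without Juno: best allocation of the remaining 4 bidders over all 5 slots is Apex→Slot 6 ($122), Ember→Slot 2 ($119), Flint→Slot 3 ($98), Kestrel→Slot 1 ($107), total $446.
VCG payment = (others' best without Juno) − (others' welfare with Juno) = 446 − 431 = $15.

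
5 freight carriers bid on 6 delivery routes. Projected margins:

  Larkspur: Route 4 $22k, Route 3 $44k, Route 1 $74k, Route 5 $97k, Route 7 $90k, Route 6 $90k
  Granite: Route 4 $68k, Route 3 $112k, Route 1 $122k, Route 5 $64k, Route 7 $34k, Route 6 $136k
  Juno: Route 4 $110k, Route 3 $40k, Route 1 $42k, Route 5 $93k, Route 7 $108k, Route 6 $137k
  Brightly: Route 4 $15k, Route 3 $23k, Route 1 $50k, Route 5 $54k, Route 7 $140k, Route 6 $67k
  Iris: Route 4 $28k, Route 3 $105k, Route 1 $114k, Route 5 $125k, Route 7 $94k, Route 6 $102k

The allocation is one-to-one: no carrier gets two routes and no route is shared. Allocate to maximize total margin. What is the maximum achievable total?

Max total: $601k

Optimal: Larkspur→Route 5 ($97k), Granite→Route 1 ($122k), Juno→Route 6 ($137k), Brightly→Route 7 ($140k), Iris→Route 3 ($105k) — total 97+122+137+140+105 = $601k.
Row-greedy (each carrier in turn takes its best remaining route) gives $597k, worse by 4.
Next-best assignment: Larkspur→Route 5, Granite→Route 3, Juno→Route 6, Brightly→Route 7, Iris→Route 1 = $600k.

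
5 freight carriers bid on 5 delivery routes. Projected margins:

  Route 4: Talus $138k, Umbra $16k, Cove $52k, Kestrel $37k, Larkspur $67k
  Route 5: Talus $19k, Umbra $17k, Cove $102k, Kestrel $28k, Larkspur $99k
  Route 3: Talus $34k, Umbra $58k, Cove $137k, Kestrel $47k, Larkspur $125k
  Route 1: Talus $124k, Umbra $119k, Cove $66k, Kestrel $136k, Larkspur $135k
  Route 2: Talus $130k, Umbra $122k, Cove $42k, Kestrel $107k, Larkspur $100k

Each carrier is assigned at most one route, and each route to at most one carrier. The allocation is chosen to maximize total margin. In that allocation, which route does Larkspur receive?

Larkspur receives Route 5.

Optimal: Talus→Route 4 ($138k), Umbra→Route 2 ($122k), Cove→Route 3 ($137k), Kestrel→Route 1 ($136k), Larkspur→Route 5 ($99k) — total 138+122+137+136+99 = $632k.
Column-greedy (each route in turn goes to its best remaining carrier) gives $623k, worse by 9.
Swapping Kestrel↔Talus (Kestrel→Route 4 $37k, Talus→Route 1 $124k) loses 113.
Larkspur's own top route is Route 1 ($135k), but forcing Larkspur→Route 1 and reassigning the rest optimally gives only $560k — worse by 72.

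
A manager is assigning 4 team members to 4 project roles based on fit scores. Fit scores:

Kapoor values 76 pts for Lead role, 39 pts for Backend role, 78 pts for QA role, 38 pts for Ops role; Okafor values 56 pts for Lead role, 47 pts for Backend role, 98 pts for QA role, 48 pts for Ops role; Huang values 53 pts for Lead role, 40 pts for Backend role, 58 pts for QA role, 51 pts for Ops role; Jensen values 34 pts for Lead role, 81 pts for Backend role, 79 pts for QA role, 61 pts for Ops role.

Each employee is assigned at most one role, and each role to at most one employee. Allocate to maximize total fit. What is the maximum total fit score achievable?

Optimal: Kapoor→Lead role (76 pts), Okafor→QA role (98 pts), Huang→Ops role (51 pts), Jensen→Backend role (81 pts) — total 76+98+51+81 = 306 pts.
Row-greedy (each employee in turn takes its best remaining role) gives 266 pts, worse by 40.
Checked against all permutations: 306 pts is optimal.

Max total: 306 pts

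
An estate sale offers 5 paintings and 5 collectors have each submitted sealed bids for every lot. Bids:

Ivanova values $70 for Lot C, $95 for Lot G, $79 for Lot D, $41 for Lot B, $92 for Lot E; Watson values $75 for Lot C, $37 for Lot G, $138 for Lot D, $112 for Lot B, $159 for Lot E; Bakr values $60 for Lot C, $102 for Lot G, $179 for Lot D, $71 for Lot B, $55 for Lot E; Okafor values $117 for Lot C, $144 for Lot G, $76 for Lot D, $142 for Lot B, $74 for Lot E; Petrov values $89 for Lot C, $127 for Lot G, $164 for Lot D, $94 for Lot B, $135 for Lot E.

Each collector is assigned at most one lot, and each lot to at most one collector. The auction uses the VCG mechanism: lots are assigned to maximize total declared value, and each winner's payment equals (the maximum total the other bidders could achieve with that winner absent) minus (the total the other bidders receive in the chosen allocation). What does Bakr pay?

Bakr pays $62.

Efficient allocation: Ivanova→Lot C ($70), Watson→Lot E ($159), Bakr→Lot D ($179), Okafor→Lot B ($142), Petrov→Lot G ($127); total welfare W = $677.
Bakr receives Lot D at value $179, so the others get W − 179 = $498.
Without Bakr: best allocation of the remaining 4 bidders over all 5 lots is Ivanova→Lot G ($95), Watson→Lot E ($159), Okafor→Lot B ($142), Petrov→Lot D ($164), total $560.
VCG payment = (others' best without Bakr) − (others' welfare with Bakr) = 560 − 498 = $62.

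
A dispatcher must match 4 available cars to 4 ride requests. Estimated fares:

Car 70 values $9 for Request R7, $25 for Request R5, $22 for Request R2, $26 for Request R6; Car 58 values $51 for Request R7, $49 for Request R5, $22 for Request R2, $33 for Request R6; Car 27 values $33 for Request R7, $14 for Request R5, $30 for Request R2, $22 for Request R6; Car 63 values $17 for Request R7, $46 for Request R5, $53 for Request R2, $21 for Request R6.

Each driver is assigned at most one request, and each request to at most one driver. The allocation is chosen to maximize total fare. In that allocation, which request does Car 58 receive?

Optimal: Car 70→Request R6 ($26), Car 58→Request R5 ($49), Car 27→Request R7 ($33), Car 63→Request R2 ($53) — total 26+49+33+53 = $161.
Max-entry greedy (repeatedly take the single best remaining cell) gives $144, worse by 17.
Checked against all permutations: $161 is optimal.
Car 58's own top request is Request R7 ($51), but forcing Car 58→Request R7 and reassigning the rest optimally gives only $153 — worse by 8.

Car 58 receives Request R5.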